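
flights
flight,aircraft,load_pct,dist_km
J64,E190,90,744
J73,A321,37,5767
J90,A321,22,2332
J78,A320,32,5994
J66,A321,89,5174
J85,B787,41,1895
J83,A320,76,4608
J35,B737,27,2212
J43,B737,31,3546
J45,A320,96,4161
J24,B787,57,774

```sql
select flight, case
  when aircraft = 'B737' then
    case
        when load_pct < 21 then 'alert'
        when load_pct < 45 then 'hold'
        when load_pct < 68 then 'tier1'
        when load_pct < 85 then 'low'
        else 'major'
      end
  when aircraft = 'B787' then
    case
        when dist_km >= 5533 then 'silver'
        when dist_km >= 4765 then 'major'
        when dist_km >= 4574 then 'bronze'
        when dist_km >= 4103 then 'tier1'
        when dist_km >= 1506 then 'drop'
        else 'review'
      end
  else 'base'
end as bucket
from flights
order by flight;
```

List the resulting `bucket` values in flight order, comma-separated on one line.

flight=J24: aircraft='B787' → inner[ELSE] → review
flight=J35: aircraft='B737' → inner[load_pct < 45] → hold
flight=J43: aircraft='B737' → inner[load_pct < 45] → hold
flight=J45: aircraft='A320' → outer ELSE → base
flight=J64: aircraft='E190' → outer ELSE → base
flight=J66: aircraft='A321' → outer ELSE → base
flight=J73: aircraft='A321' → outer ELSE → base
flight=J78: aircraft='A320' → outer ELSE → base
flight=J83: aircraft='A320' → outer ELSE → base
flight=J85: aircraft='B787' → inner[dist_km >= 1506] → drop
flight=J90: aircraft='A321' → outer ELSE → base

review, hold, hold, base, base, base, base, base, base, drop, base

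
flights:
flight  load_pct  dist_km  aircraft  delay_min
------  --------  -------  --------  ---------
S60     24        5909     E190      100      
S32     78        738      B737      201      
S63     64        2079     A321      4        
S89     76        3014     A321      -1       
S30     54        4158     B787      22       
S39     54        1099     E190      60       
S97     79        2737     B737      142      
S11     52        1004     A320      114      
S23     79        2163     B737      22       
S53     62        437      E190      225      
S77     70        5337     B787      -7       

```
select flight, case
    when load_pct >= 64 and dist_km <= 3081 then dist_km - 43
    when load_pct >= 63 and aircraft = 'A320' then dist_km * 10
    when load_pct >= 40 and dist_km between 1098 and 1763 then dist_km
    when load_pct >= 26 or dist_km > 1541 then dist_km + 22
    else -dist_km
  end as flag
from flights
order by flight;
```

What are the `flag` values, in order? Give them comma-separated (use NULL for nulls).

1026, 2120, 4180, 695, 1099, 459, 5931, 2036, 5359, 2971, 2694

flight=S11: load_pct >= 26 or dist_km > 1541 → 1026
flight=S23: load_pct >= 64 and dist_km <= 3081 → 2120
flight=S30: load_pct >= 26 or dist_km > 1541 → 4180
flight=S32: load_pct >= 64 and dist_km <= 3081 → 695
flight=S39: load_pct >= 40 and dist_km between 1098 and 1763 → 1099
flight=S53: load_pct >= 26 or dist_km > 1541 → 459
flight=S60: load_pct >= 26 or dist_km > 1541 → 5931
flight=S63: load_pct >= 64 and dist_km <= 3081 → 2036
flight=S77: load_pct >= 26 or dist_km > 1541 → 5359
flight=S89: load_pct >= 64 and dist_km <= 3081 → 2971
flight=S97: load_pct >= 64 and dist_km <= 3081 → 2694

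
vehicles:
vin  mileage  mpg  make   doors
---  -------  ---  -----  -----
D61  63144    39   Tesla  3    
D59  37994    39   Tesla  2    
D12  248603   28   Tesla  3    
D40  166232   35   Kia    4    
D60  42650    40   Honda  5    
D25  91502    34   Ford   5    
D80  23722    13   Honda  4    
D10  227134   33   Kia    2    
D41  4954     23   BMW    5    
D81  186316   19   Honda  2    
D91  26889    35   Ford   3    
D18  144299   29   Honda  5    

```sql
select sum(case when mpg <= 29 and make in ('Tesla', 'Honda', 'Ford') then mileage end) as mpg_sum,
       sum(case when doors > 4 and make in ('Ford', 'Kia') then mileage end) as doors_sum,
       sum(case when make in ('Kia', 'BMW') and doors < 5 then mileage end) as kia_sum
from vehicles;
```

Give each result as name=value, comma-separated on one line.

[mpg_sum: mpg <= 29 and make in ('Tesla', 'Honda', 'Ford')]
vin=D61: ✗
vin=D59: ✗
vin=D12: ✓ → 248603
vin=D40: ✗
vin=D60: ✗
vin=D25: ✗
vin=D80: ✓ → 23722
vin=D10: ✗
vin=D41: ✗
vin=D81: ✓ → 186316
vin=D91: ✗
vin=D18: ✓ → 144299
mpg_sum = 248603 + 23722 + 186316 + 144299 = 602940
—
[doors_sum: doors > 4 and make in ('Ford', 'Kia')]
vin=D61: ✗
vin=D59: ✗
vin=D12: ✗
vin=D40: ✗
vin=D60: ✗
vin=D25: ✓ → 91502
vin=D80: ✗
vin=D10: ✗
vin=D41: ✗
vin=D81: ✗
vin=D91: ✗
vin=D18: ✗
doors_sum = 91502
—
[kia_sum: make in ('Kia', 'BMW') and doors < 5]
vin=D61: ✗
vin=D59: ✗
vin=D12: ✗
vin=D40: ✓ → 166232
vin=D60: ✗
vin=D25: ✗
vin=D80: ✗
vin=D10: ✓ → 227134
vin=D41: ✗
vin=D81: ✗
vin=D91: ✗
vin=D18: ✗
kia_sum = 166232 + 227134 = 393366

mpg_sum=602940, doors_sum=91502, kia_sum=393366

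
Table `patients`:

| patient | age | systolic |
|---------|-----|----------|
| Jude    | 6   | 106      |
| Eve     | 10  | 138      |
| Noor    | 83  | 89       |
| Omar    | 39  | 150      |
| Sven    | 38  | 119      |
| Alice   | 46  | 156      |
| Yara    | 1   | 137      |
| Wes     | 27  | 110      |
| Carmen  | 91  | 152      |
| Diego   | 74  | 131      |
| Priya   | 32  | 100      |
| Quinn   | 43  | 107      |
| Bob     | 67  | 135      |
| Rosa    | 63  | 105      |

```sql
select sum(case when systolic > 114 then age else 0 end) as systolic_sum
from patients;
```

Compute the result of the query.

patient=Jude: ✗
patient=Eve: ✓ → 10
patient=Noor: ✗
patient=Omar: ✓ → 39
patient=Sven: ✓ → 38
patient=Alice: ✓ → 46
patient=Yara: ✓ → 1
patient=Wes: ✗
patient=Carmen: ✓ → 91
patient=Diego: ✓ → 74
patient=Priya: ✗
patient=Quinn: ✗
patient=Bob: ✓ → 67
patient=Rosa: ✗
systolic_sum = 10 + 39 + 38 + 46 + 1 + 91 + 74 + 67 = 366

366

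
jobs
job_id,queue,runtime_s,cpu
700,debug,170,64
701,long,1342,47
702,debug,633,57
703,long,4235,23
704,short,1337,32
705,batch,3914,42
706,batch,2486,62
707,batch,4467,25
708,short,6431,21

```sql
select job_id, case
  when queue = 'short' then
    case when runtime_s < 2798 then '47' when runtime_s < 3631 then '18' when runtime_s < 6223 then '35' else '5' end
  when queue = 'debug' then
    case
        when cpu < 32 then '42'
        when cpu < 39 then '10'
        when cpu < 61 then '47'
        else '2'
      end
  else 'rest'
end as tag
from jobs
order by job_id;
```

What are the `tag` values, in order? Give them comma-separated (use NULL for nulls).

job_id=700: queue='debug' → inner[ELSE] → 2
job_id=701: queue='long' → outer ELSE → rest
job_id=702: queue='debug' → inner[cpu < 61] → 47
job_id=703: queue='long' → outer ELSE → rest
job_id=704: queue='short' → inner[runtime_s < 2798] → 47
job_id=705: queue='batch' → outer ELSE → rest
job_id=706: queue='batch' → outer ELSE → rest
job_id=707: queue='batch' → outer ELSE → rest
job_id=708: queue='short' → inner[ELSE] → 5

2, rest, 47, rest, 47, rest, rest, rest, 5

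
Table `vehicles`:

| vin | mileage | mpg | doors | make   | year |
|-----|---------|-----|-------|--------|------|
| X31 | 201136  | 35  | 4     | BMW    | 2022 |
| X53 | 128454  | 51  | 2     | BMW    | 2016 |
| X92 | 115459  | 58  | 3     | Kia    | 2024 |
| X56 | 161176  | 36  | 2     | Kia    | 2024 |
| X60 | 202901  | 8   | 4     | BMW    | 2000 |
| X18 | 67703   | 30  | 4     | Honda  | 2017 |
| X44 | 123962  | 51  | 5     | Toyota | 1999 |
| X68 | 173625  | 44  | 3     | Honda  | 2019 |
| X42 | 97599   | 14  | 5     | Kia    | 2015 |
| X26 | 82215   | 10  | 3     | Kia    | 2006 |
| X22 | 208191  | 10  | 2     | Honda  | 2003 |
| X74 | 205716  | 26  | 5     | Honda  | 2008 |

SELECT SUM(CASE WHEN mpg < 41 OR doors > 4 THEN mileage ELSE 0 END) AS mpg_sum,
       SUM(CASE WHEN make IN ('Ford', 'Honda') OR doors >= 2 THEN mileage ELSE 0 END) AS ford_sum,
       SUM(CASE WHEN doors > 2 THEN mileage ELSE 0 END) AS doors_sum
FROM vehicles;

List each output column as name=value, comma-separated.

mpg_sum=1350599, ford_sum=1768137, doors_sum=1270316

[mpg_sum: mpg < 41 OR doors > 4]
vin=X31: ✓ → 201136
vin=X53: ✗
vin=X92: ✗
vin=X56: ✓ → 161176
vin=X60: ✓ → 202901
vin=X18: ✓ → 67703
vin=X44: ✓ → 123962
vin=X68: ✗
vin=X42: ✓ → 97599
vin=X26: ✓ → 82215
vin=X22: ✓ → 208191
vin=X74: ✓ → 205716
mpg_sum = 201136 + 161176 + 202901 + 67703 + 123962 + 97599 + 82215 + 208191 + 205716 = 1350599
—
[ford_sum: make IN ('Ford', 'Honda') OR doors >= 2]
vin=X31: ✓ → 201136
vin=X53: ✓ → 128454
vin=X92: ✓ → 115459
vin=X56: ✓ → 161176
vin=X60: ✓ → 202901
vin=X18: ✓ → 67703
vin=X44: ✓ → 123962
vin=X68: ✓ → 173625
vin=X42: ✓ → 97599
vin=X26: ✓ → 82215
vin=X22: ✓ → 208191
vin=X74: ✓ → 205716
ford_sum = 201136 + 128454 + 115459 + 161176 + 202901 + 67703 + 123962 + 173625 + 97599 + 82215 + 208191 + 205716 = 1768137
—
[doors_sum: doors > 2]
vin=X31: ✓ → 201136
vin=X53: ✗
vin=X92: ✓ → 115459
vin=X56: ✗
vin=X60: ✓ → 202901
vin=X18: ✓ → 67703
vin=X44: ✓ → 123962
vin=X68: ✓ → 173625
vin=X42: ✓ → 97599
vin=X26: ✓ → 82215
vin=X22: ✗
vin=X74: ✓ → 205716
doors_sum = 201136 + 115459 + 202901 + 67703 + 123962 + 173625 + 97599 + 82215 + 205716 = 1270316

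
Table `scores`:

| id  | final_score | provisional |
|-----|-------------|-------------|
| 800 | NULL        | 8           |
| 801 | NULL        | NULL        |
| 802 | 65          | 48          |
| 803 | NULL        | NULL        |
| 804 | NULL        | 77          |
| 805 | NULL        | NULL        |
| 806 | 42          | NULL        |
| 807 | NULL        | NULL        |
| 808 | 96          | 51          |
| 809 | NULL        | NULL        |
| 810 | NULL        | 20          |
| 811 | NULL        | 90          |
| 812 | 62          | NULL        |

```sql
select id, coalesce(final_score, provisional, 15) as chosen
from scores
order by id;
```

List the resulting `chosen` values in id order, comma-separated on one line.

8, 15, 65, 15, 77, 15, 42, 15, 96, 15, 20, 90, 62

id=800: final_score=NULL, provisional=8 → 8
id=801: final_score=NULL, provisional=NULL, → literal 15 → 15
id=802: final_score=65 → 65
id=803: final_score=NULL, provisional=NULL, → literal 15 → 15
id=804: final_score=NULL, provisional=77 → 77
id=805: final_score=NULL, provisional=NULL, → literal 15 → 15
id=806: final_score=42 → 42
id=807: final_score=NULL, provisional=NULL, → literal 15 → 15
id=808: final_score=96 → 96
id=809: final_score=NULL, provisional=NULL, → literal 15 → 15
id=810: final_score=NULL, provisional=20 → 20
id=811: final_score=NULL, provisional=90 → 90
id=812: final_score=62 → 62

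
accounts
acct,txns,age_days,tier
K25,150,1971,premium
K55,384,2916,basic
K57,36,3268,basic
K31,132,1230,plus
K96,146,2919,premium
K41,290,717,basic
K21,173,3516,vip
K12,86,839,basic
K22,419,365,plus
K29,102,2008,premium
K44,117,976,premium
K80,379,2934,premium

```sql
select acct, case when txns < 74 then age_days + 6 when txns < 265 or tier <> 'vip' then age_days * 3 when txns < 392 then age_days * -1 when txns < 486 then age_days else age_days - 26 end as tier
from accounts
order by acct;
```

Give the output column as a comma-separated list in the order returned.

2517, 10548, 1095, 5913, 6024, 3690, 2151, 2928, 8748, 3274, 8802, 8757

acct=K12: txns < 265 or tier <> 'vip' → 2517
acct=K21: txns < 265 or tier <> 'vip' → 10548
acct=K22: txns < 265 or tier <> 'vip' → 1095
acct=K25: txns < 265 or tier <> 'vip' → 5913
acct=K29: txns < 265 or tier <> 'vip' → 6024
acct=K31: txns < 265 or tier <> 'vip' → 3690
acct=K41: txns < 265 or tier <> 'vip' → 2151
acct=K44: txns < 265 or tier <> 'vip' → 2928
acct=K55: txns < 265 or tier <> 'vip' → 8748
acct=K57: txns < 74 → 3274
acct=K80: txns < 265 or tier <> 'vip' → 8802
acct=K96: txns < 265 or tier <> 'vip' → 8757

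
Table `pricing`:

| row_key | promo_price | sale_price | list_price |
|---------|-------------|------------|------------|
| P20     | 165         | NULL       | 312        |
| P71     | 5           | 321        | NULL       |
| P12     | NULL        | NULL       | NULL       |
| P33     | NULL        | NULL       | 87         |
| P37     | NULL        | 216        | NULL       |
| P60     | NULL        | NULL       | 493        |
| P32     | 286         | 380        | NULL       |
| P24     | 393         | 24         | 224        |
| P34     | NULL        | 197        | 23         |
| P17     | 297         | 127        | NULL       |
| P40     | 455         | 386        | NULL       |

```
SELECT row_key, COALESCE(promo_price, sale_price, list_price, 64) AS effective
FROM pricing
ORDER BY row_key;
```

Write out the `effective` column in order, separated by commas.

64, 297, 165, 393, 286, 87, 197, 216, 455, 493, 5

row_key=P12: promo_price=NULL, sale_price=NULL, list_price=NULL, → literal 64 → 64
row_key=P17: promo_price=297 → 297
row_key=P20: promo_price=165 → 165
row_key=P24: promo_price=393 → 393
row_key=P32: promo_price=286 → 286
row_key=P33: promo_price=NULL, sale_price=NULL, list_price=87 → 87
row_key=P34: promo_price=NULL, sale_price=197 → 197
row_key=P37: promo_price=NULL, sale_price=216 → 216
row_key=P40: promo_price=455 → 455
row_key=P60: promo_price=NULL, sale_price=NULL, list_price=493 → 493
row_key=P71: promo_price=5 → 5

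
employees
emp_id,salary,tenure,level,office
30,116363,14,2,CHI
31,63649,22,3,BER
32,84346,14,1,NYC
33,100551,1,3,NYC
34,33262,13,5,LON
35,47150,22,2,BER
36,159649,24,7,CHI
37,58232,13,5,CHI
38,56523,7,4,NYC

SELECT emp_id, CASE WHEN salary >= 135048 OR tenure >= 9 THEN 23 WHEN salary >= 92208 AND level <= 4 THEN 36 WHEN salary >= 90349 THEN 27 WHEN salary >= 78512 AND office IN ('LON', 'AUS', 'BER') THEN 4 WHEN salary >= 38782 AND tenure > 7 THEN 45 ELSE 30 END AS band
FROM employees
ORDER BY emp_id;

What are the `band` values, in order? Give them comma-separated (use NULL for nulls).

23, 23, 23, 36, 23, 23, 23, 23, 30

emp_id=30: salary >= 135048 OR tenure >= 9 → 23
emp_id=31: salary >= 135048 OR tenure >= 9 → 23
emp_id=32: salary >= 135048 OR tenure >= 9 → 23
emp_id=33: salary >= 92208 AND level <= 4 → 36
emp_id=34: salary >= 135048 OR tenure >= 9 → 23
emp_id=35: salary >= 135048 OR tenure >= 9 → 23
emp_id=36: salary >= 135048 OR tenure >= 9 → 23
emp_id=37: salary >= 135048 OR tenure >= 9 → 23
emp_id=38: ELSE → 30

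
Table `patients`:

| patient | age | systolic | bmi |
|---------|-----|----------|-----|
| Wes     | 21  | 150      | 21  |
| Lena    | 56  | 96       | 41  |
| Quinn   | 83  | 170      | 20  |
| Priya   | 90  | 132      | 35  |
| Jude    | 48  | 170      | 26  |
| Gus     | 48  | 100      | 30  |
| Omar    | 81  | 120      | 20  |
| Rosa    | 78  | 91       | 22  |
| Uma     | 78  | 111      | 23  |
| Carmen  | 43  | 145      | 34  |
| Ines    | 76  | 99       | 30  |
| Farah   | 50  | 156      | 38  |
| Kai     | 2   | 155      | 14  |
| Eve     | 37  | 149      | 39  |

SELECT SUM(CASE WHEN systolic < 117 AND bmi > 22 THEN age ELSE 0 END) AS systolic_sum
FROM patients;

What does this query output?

258

patient=Wes: ✗
patient=Lena: ✓ → 56
patient=Quinn: ✗
patient=Priya: ✗
patient=Jude: ✗
patient=Gus: ✓ → 48
patient=Omar: ✗
patient=Rosa: ✗
patient=Uma: ✓ → 78
patient=Carmen: ✗
patient=Ines: ✓ → 76
patient=Farah: ✗
patient=Kai: ✗
patient=Eve: ✗
systolic_sum = 56 + 48 + 78 + 76 = 258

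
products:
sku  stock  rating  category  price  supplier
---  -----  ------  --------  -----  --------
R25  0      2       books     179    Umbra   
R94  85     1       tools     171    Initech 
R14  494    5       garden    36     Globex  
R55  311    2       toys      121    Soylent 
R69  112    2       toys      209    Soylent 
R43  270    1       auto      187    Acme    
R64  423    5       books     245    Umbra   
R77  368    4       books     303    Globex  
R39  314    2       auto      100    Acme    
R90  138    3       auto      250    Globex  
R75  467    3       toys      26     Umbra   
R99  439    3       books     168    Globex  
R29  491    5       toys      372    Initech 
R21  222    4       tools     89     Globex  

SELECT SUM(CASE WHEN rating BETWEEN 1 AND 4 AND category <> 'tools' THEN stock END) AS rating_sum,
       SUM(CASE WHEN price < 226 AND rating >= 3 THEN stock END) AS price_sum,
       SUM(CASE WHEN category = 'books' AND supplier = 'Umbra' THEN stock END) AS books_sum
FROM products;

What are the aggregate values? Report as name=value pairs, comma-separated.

[rating_sum: rating BETWEEN 1 AND 4 AND category <> 'tools']
sku=R25: ✓ → 0
sku=R94: ✗
sku=R14: ✗
sku=R55: ✓ → 311
sku=R69: ✓ → 112
sku=R43: ✓ → 270
sku=R64: ✗
sku=R77: ✓ → 368
sku=R39: ✓ → 314
sku=R90: ✓ → 138
sku=R75: ✓ → 467
sku=R99: ✓ → 439
sku=R29: ✗
sku=R21: ✗
rating_sum = 311 + 112 + 270 + 368 + 314 + 138 + 467 + 439 = 2419
—
[price_sum: price < 226 AND rating >= 3]
sku=R25: ✗
sku=R94: ✗
sku=R14: ✓ → 494
sku=R55: ✗
sku=R69: ✗
sku=R43: ✗
sku=R64: ✗
sku=R77: ✗
sku=R39: ✗
sku=R90: ✗
sku=R75: ✓ → 467
sku=R99: ✓ → 439
sku=R29: ✗
sku=R21: ✓ → 222
price_sum = 494 + 467 + 439 + 222 = 1622
—
[books_sum: category = 'books' AND supplier = 'Umbra']
sku=R25: ✓ → 0
sku=R94: ✗
sku=R14: ✗
sku=R55: ✗
sku=R69: ✗
sku=R43: ✗
sku=R64: ✓ → 423
sku=R77: ✗
sku=R39: ✗
sku=R90: ✗
sku=R75: ✗
sku=R99: ✗
sku=R29: ✗
sku=R21: ✗
books_sum = 423

rating_sum=2419, price_sum=1622, books_sum=423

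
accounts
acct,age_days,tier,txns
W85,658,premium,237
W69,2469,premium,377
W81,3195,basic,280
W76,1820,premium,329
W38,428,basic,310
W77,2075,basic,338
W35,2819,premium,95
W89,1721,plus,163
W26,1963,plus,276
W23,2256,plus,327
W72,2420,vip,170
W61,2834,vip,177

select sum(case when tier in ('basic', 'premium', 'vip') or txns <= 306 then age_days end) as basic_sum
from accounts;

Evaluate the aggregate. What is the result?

acct=W85: ✓ → 658
acct=W69: ✓ → 2469
acct=W81: ✓ → 3195
acct=W76: ✓ → 1820
acct=W38: ✓ → 428
acct=W77: ✓ → 2075
acct=W35: ✓ → 2819
acct=W89: ✓ → 1721
acct=W26: ✓ → 1963
acct=W23: ✗
acct=W72: ✓ → 2420
acct=W61: ✓ → 2834
basic_sum = 658 + 2469 + 3195 + 1820 + 428 + 2075 + 2819 + 1721 + 1963 + 2420 + 2834 = 22402

22402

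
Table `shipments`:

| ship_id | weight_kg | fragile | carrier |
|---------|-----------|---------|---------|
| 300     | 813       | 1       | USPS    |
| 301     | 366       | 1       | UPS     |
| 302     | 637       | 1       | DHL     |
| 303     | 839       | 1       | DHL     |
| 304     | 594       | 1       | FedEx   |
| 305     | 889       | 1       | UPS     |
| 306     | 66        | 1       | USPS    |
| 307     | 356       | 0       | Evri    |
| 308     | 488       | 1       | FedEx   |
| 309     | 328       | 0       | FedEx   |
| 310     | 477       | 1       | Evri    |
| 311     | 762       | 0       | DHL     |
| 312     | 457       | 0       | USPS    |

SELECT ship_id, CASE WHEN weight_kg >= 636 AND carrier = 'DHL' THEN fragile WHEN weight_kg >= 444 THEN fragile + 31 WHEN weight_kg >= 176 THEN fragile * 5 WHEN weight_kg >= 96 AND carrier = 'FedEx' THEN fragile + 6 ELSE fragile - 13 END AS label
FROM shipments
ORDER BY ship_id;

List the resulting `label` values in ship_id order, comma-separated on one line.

ship_id=300: weight_kg >= 444 → 32
ship_id=301: weight_kg >= 176 → 5
ship_id=302: weight_kg >= 636 AND carrier = 'DHL' → 1
ship_id=303: weight_kg >= 636 AND carrier = 'DHL' → 1
ship_id=304: weight_kg >= 444 → 32
ship_id=305: weight_kg >= 444 → 32
ship_id=306: ELSE → -12
ship_id=307: weight_kg >= 176 → 0
ship_id=308: weight_kg >= 444 → 32
ship_id=309: weight_kg >= 176 → 0
ship_id=310: weight_kg >= 444 → 32
ship_id=311: weight_kg >= 636 AND carrier = 'DHL' → 0
ship_id=312: weight_kg >= 444 → 31

32, 5, 1, 1, 32, 32, -12, 0, 32, 0, 32, 0, 31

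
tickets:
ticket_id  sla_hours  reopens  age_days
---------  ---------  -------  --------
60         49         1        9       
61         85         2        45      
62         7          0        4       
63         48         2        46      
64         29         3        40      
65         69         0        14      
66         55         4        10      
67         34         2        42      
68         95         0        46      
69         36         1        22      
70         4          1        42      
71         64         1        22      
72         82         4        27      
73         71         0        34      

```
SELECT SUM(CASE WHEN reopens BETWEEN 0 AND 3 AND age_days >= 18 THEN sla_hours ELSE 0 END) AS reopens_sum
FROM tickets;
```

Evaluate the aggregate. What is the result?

ticket_id=60: ✗
ticket_id=61: ✓ → 85
ticket_id=62: ✗
ticket_id=63: ✓ → 48
ticket_id=64: ✓ → 29
ticket_id=65: ✗
ticket_id=66: ✗
ticket_id=67: ✓ → 34
ticket_id=68: ✓ → 95
ticket_id=69: ✓ → 36
ticket_id=70: ✓ → 4
ticket_id=71: ✓ → 64
ticket_id=72: ✗
ticket_id=73: ✓ → 71
reopens_sum = 85 + 48 + 29 + 34 + 95 + 36 + 4 + 64 + 71 = 466

466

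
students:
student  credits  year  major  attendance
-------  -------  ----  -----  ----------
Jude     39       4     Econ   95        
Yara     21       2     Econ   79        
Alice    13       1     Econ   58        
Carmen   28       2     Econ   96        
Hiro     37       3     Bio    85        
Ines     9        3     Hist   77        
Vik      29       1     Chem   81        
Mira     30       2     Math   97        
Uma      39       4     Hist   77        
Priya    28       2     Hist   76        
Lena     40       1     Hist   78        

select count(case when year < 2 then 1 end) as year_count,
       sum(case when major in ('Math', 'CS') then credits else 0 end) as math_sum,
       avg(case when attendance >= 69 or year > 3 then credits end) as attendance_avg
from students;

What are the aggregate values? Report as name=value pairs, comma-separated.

[year_count: year < 2]
student=Jude: ✗
student=Yara: ✗
student=Alice: ✓ → 1
student=Carmen: ✗
student=Hiro: ✗
student=Ines: ✗
student=Vik: ✓ → 1
student=Mira: ✗
student=Uma: ✗
student=Priya: ✗
student=Lena: ✓ → 1
year_count = COUNT(1, 1, 1) = 3
—
[math_sum: major in ('Math', 'CS')]
student=Jude: ✗
student=Yara: ✗
student=Alice: ✗
student=Carmen: ✗
student=Hiro: ✗
student=Ines: ✗
student=Vik: ✗
student=Mira: ✓ → 30
student=Uma: ✗
student=Priya: ✗
student=Lena: ✗
math_sum = 30
—
[attendance_avg: attendance >= 69 or year > 3]
student=Jude: ✓ → 39
student=Yara: ✓ → 21
student=Alice: ✗
student=Carmen: ✓ → 28
student=Hiro: ✓ → 37
student=Ines: ✓ → 9
student=Vik: ✓ → 29
student=Mira: ✓ → 30
student=Uma: ✓ → 39
student=Priya: ✓ → 28
student=Lena: ✓ → 40
attendance_avg = (39 + 21 + 28 + 37 + 9 + 29 + 30 + 39 + 28 + 40) / 10 = 30

year_count=3, math_sum=30, attendance_avg=30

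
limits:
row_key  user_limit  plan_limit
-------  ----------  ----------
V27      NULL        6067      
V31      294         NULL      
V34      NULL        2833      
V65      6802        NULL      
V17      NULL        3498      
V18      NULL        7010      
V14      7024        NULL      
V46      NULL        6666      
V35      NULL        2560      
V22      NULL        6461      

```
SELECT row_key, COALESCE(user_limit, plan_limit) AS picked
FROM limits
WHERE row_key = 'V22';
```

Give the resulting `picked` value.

row_key = V22: user_limit=NULL, plan_limit=6461.
user_limit=NULL, plan_limit=6461 → 6461

6461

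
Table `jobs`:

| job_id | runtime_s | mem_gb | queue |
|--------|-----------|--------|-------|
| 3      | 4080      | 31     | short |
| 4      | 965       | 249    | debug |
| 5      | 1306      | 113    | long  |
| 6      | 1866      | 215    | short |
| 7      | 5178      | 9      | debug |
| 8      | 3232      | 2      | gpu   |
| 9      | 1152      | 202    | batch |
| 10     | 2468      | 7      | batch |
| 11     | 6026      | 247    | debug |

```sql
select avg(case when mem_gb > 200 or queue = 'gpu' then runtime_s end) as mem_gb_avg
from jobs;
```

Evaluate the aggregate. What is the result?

job_id=3: ✗
job_id=4: ✓ → 965
job_id=5: ✗
job_id=6: ✓ → 1866
job_id=7: ✗
job_id=8: ✓ → 3232
job_id=9: ✓ → 1152
job_id=10: ✗
job_id=11: ✓ → 6026
mem_gb_avg = (965 + 1866 + 3232 + 1152 + 6026) / 5 = 2648.2

2648.2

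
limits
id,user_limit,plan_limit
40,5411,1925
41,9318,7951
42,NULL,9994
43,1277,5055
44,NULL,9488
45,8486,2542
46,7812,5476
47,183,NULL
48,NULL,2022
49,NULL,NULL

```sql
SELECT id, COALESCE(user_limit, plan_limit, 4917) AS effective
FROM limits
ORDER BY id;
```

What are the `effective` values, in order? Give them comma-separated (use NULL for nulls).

id=40: user_limit=5411 → 5411
id=41: user_limit=9318 → 9318
id=42: user_limit=NULL, plan_limit=9994 → 9994
id=43: user_limit=1277 → 1277
id=44: user_limit=NULL, plan_limit=9488 → 9488
id=45: user_limit=8486 → 8486
id=46: user_limit=7812 → 7812
id=47: user_limit=183 → 183
id=48: user_limit=NULL, plan_limit=2022 → 2022
id=49: user_limit=NULL, plan_limit=NULL, → literal 4917 → 4917

5411, 9318, 9994, 1277, 9488, 8486, 7812, 183, 2022, 4917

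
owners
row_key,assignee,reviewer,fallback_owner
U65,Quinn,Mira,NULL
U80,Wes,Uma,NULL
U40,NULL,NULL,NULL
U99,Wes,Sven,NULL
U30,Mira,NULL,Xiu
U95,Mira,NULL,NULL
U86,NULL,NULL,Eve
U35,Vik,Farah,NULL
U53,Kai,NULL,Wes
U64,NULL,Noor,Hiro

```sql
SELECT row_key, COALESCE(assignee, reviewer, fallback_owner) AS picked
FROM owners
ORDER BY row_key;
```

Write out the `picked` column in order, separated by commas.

row_key=U30: assignee=Mira → Mira
row_key=U35: assignee=Vik → Vik
row_key=U40: assignee=NULL, reviewer=NULL, fallback_owner=NULL (all NULL) → NULL
row_key=U53: assignee=Kai → Kai
row_key=U64: assignee=NULL, reviewer=Noor → Noor
row_key=U65: assignee=Quinn → Quinn
row_key=U80: assignee=Wes → Wes
row_key=U86: assignee=NULL, reviewer=NULL, fallback_owner=Eve → Eve
row_key=U95: assignee=Mira → Mira
row_key=U99: assignee=Wes → Wes

Mira, Vik, NULL, Kai, Noor, Quinn, Wes, Eve, Mira, Wes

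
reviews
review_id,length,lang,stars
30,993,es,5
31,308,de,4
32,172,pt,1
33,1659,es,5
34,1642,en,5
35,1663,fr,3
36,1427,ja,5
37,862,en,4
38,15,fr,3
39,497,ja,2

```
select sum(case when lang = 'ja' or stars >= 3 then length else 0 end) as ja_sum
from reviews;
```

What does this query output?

9066

review_id=30: ✓ → 993
review_id=31: ✓ → 308
review_id=32: ✗
review_id=33: ✓ → 1659
review_id=34: ✓ → 1642
review_id=35: ✓ → 1663
review_id=36: ✓ → 1427
review_id=37: ✓ → 862
review_id=38: ✓ → 15
review_id=39: ✓ → 497
ja_sum = 993 + 308 + 1659 + 1642 + 1663 + 1427 + 862 + 15 + 497 = 9066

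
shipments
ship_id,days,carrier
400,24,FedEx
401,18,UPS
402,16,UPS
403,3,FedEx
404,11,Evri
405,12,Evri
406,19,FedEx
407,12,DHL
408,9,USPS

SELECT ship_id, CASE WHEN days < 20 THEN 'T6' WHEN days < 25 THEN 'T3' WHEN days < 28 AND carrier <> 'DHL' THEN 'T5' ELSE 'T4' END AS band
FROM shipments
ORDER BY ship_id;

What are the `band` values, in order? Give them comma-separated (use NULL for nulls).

T3, T6, T6, T6, T6, T6, T6, T6, T6

ship_id=400: days < 25 → T3
ship_id=401: days < 20 → T6
ship_id=402: days < 20 → T6
ship_id=403: days < 20 → T6
ship_id=404: days < 20 → T6
ship_id=405: days < 20 → T6
ship_id=406: days < 20 → T6
ship_id=407: days < 20 → T6
ship_id=408: days < 20 → T6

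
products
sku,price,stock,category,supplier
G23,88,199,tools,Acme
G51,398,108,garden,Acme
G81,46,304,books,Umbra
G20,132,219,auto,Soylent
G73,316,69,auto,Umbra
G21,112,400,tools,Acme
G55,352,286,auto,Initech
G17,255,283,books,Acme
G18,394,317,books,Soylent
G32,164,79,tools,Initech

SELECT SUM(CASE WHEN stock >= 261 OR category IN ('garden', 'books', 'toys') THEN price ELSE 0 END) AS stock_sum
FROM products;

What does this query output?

sku=G23: ✗
sku=G51: ✓ → 398
sku=G81: ✓ → 46
sku=G20: ✗
sku=G73: ✗
sku=G21: ✓ → 112
sku=G55: ✓ → 352
sku=G17: ✓ → 255
sku=G18: ✓ → 394
sku=G32: ✗
stock_sum = 398 + 46 + 112 + 352 + 255 + 394 = 1557

1557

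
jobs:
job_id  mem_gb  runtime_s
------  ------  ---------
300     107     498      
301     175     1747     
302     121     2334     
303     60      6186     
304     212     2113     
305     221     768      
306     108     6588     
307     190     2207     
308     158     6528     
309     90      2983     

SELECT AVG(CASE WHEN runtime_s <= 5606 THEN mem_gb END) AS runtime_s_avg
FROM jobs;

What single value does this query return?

159.4285714286

job_id=300: ✓ → 107
job_id=301: ✓ → 175
job_id=302: ✓ → 121
job_id=303: ✗
job_id=304: ✓ → 212
job_id=305: ✓ → 221
job_id=306: ✗
job_id=307: ✓ → 190
job_id=308: ✗
job_id=309: ✓ → 90
runtime_s_avg = (107 + 175 + 121 + 212 + 221 + 190 + 90) / 7 = 159.4285714286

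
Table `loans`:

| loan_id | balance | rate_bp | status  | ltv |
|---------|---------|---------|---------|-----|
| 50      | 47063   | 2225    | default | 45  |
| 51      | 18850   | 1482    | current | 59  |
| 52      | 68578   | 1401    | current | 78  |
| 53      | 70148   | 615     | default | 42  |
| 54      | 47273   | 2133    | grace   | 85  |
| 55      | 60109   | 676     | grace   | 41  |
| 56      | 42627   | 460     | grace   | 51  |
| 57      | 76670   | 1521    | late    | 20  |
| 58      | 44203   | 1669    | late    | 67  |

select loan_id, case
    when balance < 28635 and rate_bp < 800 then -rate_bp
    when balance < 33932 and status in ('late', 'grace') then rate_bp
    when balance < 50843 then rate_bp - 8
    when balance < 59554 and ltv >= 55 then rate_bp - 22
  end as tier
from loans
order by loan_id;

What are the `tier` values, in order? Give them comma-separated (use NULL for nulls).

2217, 1474, NULL, NULL, 2125, NULL, 452, NULL, 1661

loan_id=50: balance < 50843 → 2217
loan_id=51: balance < 50843 → 1474
loan_id=52: (no match → NULL) → NULL
loan_id=53: (no match → NULL) → NULL
loan_id=54: balance < 50843 → 2125
loan_id=55: (no match → NULL) → NULL
loan_id=56: balance < 50843 → 452
loan_id=57: (no match → NULL) → NULL
loan_id=58: balance < 50843 → 1661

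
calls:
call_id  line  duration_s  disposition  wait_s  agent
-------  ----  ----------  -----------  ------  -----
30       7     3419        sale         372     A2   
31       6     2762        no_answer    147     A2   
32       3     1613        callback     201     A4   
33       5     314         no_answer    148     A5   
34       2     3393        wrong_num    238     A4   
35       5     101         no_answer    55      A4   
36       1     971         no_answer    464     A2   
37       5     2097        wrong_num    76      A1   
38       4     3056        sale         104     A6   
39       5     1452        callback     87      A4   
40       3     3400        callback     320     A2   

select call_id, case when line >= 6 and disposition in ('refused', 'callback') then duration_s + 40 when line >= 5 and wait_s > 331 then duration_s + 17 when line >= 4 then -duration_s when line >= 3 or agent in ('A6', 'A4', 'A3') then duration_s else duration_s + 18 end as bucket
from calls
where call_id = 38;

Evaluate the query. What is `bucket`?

call_id = 38: line=4, duration_s=3056, disposition=sale, wait_s=104, agent=A6.
line >= 6 and disposition in ('refused', 'callback') → false
line >= 5 and wait_s > 331 → false
line >= 4 → true → -3056

-3056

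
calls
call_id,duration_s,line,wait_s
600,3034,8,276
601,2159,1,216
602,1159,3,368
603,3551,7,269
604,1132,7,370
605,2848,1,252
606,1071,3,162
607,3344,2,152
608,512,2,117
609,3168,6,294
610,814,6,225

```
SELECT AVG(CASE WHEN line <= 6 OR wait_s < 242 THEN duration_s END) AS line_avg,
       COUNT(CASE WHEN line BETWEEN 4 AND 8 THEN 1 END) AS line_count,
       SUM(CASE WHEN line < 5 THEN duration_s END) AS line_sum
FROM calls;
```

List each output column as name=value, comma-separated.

[line_avg: line <= 6 OR wait_s < 242]
call_id=600: ✗
call_id=601: ✓ → 2159
call_id=602: ✓ → 1159
call_id=603: ✗
call_id=604: ✗
call_id=605: ✓ → 2848
call_id=606: ✓ → 1071
call_id=607: ✓ → 3344
call_id=608: ✓ → 512
call_id=609: ✓ → 3168
call_id=610: ✓ → 814
line_avg = (2159 + 1159 + 2848 + 1071 + 3344 + 512 + 3168 + 814) / 8 = 1884.375
—
[line_count: line BETWEEN 4 AND 8]
call_id=600: ✓ → 1
call_id=601: ✗
call_id=602: ✗
call_id=603: ✓ → 1
call_id=604: ✓ → 1
call_id=605: ✗
call_id=606: ✗
call_id=607: ✗
call_id=608: ✗
call_id=609: ✓ → 1
call_id=610: ✓ → 1
line_count = COUNT(1, 1, 1, 1, 1) = 5
—
[line_sum: line < 5]
call_id=600: ✗
call_id=601: ✓ → 2159
call_id=602: ✓ → 1159
call_id=603: ✗
call_id=604: ✗
call_id=605: ✓ → 2848
call_id=606: ✓ → 1071
call_id=607: ✓ → 3344
call_id=608: ✓ → 512
call_id=609: ✗
call_id=610: ✗
line_sum = 2159 + 1159 + 2848 + 1071 + 3344 + 512 = 11093

line_avg=1884.375, line_count=5, line_sum=11093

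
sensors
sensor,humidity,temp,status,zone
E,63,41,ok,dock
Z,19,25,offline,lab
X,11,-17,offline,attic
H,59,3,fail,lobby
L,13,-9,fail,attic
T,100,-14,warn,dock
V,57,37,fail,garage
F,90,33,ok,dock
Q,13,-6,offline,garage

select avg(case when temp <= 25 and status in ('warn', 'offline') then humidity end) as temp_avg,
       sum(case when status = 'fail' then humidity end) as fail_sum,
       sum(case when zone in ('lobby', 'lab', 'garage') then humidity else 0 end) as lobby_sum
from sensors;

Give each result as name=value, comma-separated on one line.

[temp_avg: temp <= 25 and status in ('warn', 'offline')]
sensor=E: ✗
sensor=Z: ✓ → 19
sensor=X: ✓ → 11
sensor=H: ✗
sensor=L: ✗
sensor=T: ✓ → 100
sensor=V: ✗
sensor=F: ✗
sensor=Q: ✓ → 13
temp_avg = (19 + 11 + 100 + 13) / 4 = 35.75
—
[fail_sum: status = 'fail']
sensor=E: ✗
sensor=Z: ✗
sensor=X: ✗
sensor=H: ✓ → 59
sensor=L: ✓ → 13
sensor=T: ✗
sensor=V: ✓ → 57
sensor=F: ✗
sensor=Q: ✗
fail_sum = 59 + 13 + 57 = 129
—
[lobby_sum: zone in ('lobby', 'lab', 'garage')]
sensor=E: ✗
sensor=Z: ✓ → 19
sensor=X: ✗
sensor=H: ✓ → 59
sensor=L: ✗
sensor=T: ✗
sensor=V: ✓ → 57
sensor=F: ✗
sensor=Q: ✓ → 13
lobby_sum = 19 + 59 + 57 + 13 = 148

temp_avg=35.75, fail_sum=129, lobby_sum=148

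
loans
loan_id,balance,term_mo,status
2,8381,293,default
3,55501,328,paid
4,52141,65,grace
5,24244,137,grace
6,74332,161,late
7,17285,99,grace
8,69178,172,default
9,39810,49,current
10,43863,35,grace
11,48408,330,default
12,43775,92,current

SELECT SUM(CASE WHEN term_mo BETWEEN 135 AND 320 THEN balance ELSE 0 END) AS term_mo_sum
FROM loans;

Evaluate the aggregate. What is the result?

176135

loan_id=2: ✓ → 8381
loan_id=3: ✗
loan_id=4: ✗
loan_id=5: ✓ → 24244
loan_id=6: ✓ → 74332
loan_id=7: ✗
loan_id=8: ✓ → 69178
loan_id=9: ✗
loan_id=10: ✗
loan_id=11: ✗
loan_id=12: ✗
term_mo_sum = 8381 + 24244 + 74332 + 69178 = 176135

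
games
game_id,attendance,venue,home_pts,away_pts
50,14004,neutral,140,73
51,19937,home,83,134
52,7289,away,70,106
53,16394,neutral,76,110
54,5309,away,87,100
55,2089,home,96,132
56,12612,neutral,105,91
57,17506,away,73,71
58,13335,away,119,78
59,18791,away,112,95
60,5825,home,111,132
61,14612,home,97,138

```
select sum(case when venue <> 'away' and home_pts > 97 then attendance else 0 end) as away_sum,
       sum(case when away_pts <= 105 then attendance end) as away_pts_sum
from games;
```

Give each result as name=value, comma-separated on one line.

away_sum=32441, away_pts_sum=81557

[away_sum: venue <> 'away' and home_pts > 97]
game_id=50: ✓ → 14004
game_id=51: ✗
game_id=52: ✗
game_id=53: ✗
game_id=54: ✗
game_id=55: ✗
game_id=56: ✓ → 12612
game_id=57: ✗
game_id=58: ✗
game_id=59: ✗
game_id=60: ✓ → 5825
game_id=61: ✗
away_sum = 14004 + 12612 + 5825 = 32441
—
[away_pts_sum: away_pts <= 105]
game_id=50: ✓ → 14004
game_id=51: ✗
game_id=52: ✗
game_id=53: ✗
game_id=54: ✓ → 5309
game_id=55: ✗
game_id=56: ✓ → 12612
game_id=57: ✓ → 17506
game_id=58: ✓ → 13335
game_id=59: ✓ → 18791
game_id=60: ✗
game_id=61: ✗
away_pts_sum = 14004 + 5309 + 12612 + 17506 + 13335 + 18791 = 81557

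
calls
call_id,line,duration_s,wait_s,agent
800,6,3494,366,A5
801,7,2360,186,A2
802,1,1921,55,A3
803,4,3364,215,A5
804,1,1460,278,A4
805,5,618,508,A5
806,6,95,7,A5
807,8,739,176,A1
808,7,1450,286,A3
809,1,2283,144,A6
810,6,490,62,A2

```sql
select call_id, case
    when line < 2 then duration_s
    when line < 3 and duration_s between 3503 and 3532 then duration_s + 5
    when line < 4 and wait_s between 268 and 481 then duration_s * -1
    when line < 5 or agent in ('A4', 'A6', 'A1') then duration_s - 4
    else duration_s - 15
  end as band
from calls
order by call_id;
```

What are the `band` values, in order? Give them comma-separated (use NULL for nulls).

3479, 2345, 1921, 3360, 1460, 603, 80, 735, 1435, 2283, 475

call_id=800: ELSE → 3479
call_id=801: ELSE → 2345
call_id=802: line < 2 → 1921
call_id=803: line < 5 or agent in ('A4', 'A6', 'A1') → 3360
call_id=804: line < 2 → 1460
call_id=805: ELSE → 603
call_id=806: ELSE → 80
call_id=807: line < 5 or agent in ('A4', 'A6', 'A1') → 735
call_id=808: ELSE → 1435
call_id=809: line < 2 → 2283
call_id=810: ELSE → 475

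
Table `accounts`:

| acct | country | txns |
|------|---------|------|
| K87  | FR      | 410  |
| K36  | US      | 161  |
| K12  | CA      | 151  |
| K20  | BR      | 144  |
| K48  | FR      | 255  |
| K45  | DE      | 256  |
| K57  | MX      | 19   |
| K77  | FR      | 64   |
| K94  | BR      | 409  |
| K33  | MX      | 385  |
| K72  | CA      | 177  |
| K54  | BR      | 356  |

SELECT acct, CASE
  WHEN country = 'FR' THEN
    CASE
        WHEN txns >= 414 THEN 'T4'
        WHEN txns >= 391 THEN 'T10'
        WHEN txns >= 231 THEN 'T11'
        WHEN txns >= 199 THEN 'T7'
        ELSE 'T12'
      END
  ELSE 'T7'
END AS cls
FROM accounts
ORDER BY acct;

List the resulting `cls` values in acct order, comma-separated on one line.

acct=K12: country='CA' → outer ELSE → T7
acct=K20: country='BR' → outer ELSE → T7
acct=K33: country='MX' → outer ELSE → T7
acct=K36: country='US' → outer ELSE → T7
acct=K45: country='DE' → outer ELSE → T7
acct=K48: country='FR' → inner[txns >= 231] → T11
acct=K54: country='BR' → outer ELSE → T7
acct=K57: country='MX' → outer ELSE → T7
acct=K72: country='CA' → outer ELSE → T7
acct=K77: country='FR' → inner[ELSE] → T12
acct=K87: country='FR' → inner[txns >= 391] → T10
acct=K94: country='BR' → outer ELSE → T7

T7, T7, T7, T7, T7, T11, T7, T7, T7, T12, T10, T7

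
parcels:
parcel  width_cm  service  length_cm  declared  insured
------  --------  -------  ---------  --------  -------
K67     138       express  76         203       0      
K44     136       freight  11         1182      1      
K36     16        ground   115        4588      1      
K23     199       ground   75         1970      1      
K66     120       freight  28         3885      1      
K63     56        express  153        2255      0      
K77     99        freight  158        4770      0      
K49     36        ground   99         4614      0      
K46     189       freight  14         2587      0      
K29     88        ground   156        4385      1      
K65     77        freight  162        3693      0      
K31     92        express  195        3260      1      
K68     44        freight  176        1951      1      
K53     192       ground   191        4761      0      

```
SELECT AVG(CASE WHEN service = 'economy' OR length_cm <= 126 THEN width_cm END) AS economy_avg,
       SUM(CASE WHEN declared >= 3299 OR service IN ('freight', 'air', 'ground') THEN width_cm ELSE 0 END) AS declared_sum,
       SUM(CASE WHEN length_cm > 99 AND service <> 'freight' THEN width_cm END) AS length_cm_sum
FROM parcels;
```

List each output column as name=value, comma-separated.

[economy_avg: service = 'economy' OR length_cm <= 126]
parcel=K67: ✓ → 138
parcel=K44: ✓ → 136
parcel=K36: ✓ → 16
parcel=K23: ✓ → 199
parcel=K66: ✓ → 120
parcel=K63: ✗
parcel=K77: ✗
parcel=K49: ✓ → 36
parcel=K46: ✓ → 189
parcel=K29: ✗
parcel=K65: ✗
parcel=K31: ✗
parcel=K68: ✗
parcel=K53: ✗
economy_avg = (138 + 136 + 16 + 199 + 120 + 36 + 189) / 7 = 119.1428571429
—
[declared_sum: declared >= 3299 OR service IN ('freight', 'air', 'ground')]
parcel=K67: ✗
parcel=K44: ✓ → 136
parcel=K36: ✓ → 16
parcel=K23: ✓ → 199
parcel=K66: ✓ → 120
parcel=K63: ✗
parcel=K77: ✓ → 99
parcel=K49: ✓ → 36
parcel=K46: ✓ → 189
parcel=K29: ✓ → 88
parcel=K65: ✓ → 77
parcel=K31: ✗
parcel=K68: ✓ → 44
parcel=K53: ✓ → 192
declared_sum = 136 + 16 + 199 + 120 + 99 + 36 + 189 + 88 + 77 + 44 + 192 = 1196
—
[length_cm_sum: length_cm > 99 AND service <> 'freight']
parcel=K67: ✗
parcel=K44: ✗
parcel=K36: ✓ → 16
parcel=K23: ✗
parcel=K66: ✗
parcel=K63: ✓ → 56
parcel=K77: ✗
parcel=K49: ✗
parcel=K46: ✗
parcel=K29: ✓ → 88
parcel=K65: ✗
parcel=K31: ✓ → 92
parcel=K68: ✗
parcel=K53: ✓ → 192
length_cm_sum = 16 + 56 + 88 + 92 + 192 = 444

economy_avg=119.1428571429, declared_sum=1196, length_cm_sum=444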